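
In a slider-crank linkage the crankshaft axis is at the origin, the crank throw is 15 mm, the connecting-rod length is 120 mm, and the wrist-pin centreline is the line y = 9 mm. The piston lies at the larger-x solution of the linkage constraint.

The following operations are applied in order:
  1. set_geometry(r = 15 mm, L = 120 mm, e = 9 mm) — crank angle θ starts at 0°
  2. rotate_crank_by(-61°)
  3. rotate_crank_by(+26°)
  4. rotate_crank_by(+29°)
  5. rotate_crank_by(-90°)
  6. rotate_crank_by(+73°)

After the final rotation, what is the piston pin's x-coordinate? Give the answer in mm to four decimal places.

132.8838

set_geometry: r = 15 mm, L = 120 mm, e = 9 mm; θ ← 0°
rotate_crank_by(-61°): θ ← 0° -61° = -61°
rotate_crank_by(+26°): θ ← -61° +26° = -35°
rotate_crank_by(+29°): θ ← -35° +29° = -6°
rotate_crank_by(-90°): θ ← -6° -90° = -96°
rotate_crank_by(+73°): θ ← -96° +73° = -23°
crank pin P = (r cos θ, r sin θ) = (13.807573, -5.860967)
h = r sin θ − e = -5.860967 − 9 = -14.860967
x = r cos θ + √(L² − h²) = 13.807573 + √(14400.0 − 220.8483) = 13.807573 + 119.076243 = 132.883816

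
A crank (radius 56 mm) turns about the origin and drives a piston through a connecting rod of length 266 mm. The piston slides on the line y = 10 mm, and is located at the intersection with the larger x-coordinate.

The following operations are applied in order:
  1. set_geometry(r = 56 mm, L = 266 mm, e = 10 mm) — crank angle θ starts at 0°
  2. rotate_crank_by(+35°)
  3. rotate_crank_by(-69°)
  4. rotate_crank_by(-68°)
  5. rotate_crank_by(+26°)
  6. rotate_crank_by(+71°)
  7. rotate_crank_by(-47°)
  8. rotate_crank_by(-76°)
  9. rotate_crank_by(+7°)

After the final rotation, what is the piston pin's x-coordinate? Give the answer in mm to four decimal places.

set_geometry: r = 56 mm, L = 266 mm, e = 10 mm; θ ← 0°
rotate_crank_by(+35°): θ ← 0° +35° = 35°
rotate_crank_by(-69°): θ ← 35° -69° = -34°
rotate_crank_by(-68°): θ ← -34° -68° = -102°
rotate_crank_by(+26°): θ ← -102° +26° = -76°
rotate_crank_by(+71°): θ ← -76° +71° = -5°
rotate_crank_by(-47°): θ ← -5° -47° = -52°
rotate_crank_by(-76°): θ ← -52° -76° = -128°
rotate_crank_by(+7°): θ ← -128° +7° = -121°
crank pin P = (r cos θ, r sin θ) = (-28.842132, -48.001369)
h = r sin θ − e = -48.001369 − 10 = -58.001369
x = r cos θ + √(L² − h²) = -28.842132 + √(70756.0 − 3364.1588) = -28.842132 + 259.599386 = 230.757254

230.7573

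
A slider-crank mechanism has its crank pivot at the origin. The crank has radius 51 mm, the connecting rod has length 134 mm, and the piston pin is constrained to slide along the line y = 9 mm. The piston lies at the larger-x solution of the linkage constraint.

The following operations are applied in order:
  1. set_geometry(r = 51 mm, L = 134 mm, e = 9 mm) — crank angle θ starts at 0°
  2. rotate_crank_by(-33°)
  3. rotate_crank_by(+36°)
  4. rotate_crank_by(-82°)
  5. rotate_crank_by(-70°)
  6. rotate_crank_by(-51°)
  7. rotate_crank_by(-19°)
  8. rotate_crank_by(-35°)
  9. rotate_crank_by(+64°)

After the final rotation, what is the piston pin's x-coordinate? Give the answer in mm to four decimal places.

83.7747

set_geometry: r = 51 mm, L = 134 mm, e = 9 mm; θ ← 0°
rotate_crank_by(-33°): θ ← 0° -33° = -33°
rotate_crank_by(+36°): θ ← -33° +36° = 3°
rotate_crank_by(-82°): θ ← 3° -82° = -79°
rotate_crank_by(-70°): θ ← -79° -70° = -149°
rotate_crank_by(-51°): θ ← -149° -51° = -200°
rotate_crank_by(-19°): θ ← -200° -19° = -219°
rotate_crank_by(-35°): θ ← -219° -35° = -254°
rotate_crank_by(+64°): θ ← -254° +64° = -190°
crank pin P = (r cos θ, r sin θ) = (-50.225195, 8.856057)
h = r sin θ − e = 8.856057 − 9 = -0.143943
x = r cos θ + √(L² − h²) = -50.225195 + √(17956.0 − 0.0207) = -50.225195 + 133.999923 = 83.774727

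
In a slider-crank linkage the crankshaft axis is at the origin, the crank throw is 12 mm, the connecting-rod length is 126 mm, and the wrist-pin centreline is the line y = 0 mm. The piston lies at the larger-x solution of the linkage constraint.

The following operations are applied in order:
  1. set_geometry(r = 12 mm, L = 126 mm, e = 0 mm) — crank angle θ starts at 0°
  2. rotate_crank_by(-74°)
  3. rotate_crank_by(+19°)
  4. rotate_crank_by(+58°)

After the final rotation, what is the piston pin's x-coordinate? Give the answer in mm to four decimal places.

137.9820

set_geometry: r = 12 mm, L = 126 mm, e = 0 mm; θ ← 0°
rotate_crank_by(-74°): θ ← 0° -74° = -74°
rotate_crank_by(+19°): θ ← -74° +19° = -55°
rotate_crank_by(+58°): θ ← -55° +58° = 3°
crank pin P = (r cos θ, r sin θ) = (11.983554, 0.628031)
h = r sin θ − e = 0.628031 − 0 = 0.628031
x = r cos θ + √(L² − h²) = 11.983554 + √(15876.0 − 0.3944) = 11.983554 + 125.998435 = 137.981989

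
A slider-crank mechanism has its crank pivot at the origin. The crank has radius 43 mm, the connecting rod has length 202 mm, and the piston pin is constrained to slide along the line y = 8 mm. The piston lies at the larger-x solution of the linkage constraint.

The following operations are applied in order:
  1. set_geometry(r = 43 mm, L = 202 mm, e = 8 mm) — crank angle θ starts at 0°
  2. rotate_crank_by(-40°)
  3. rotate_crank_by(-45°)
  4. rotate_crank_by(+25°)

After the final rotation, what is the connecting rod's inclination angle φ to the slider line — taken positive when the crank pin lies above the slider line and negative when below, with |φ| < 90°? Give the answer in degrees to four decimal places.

set_geometry: r = 43 mm, L = 202 mm, e = 8 mm; θ ← 0°
rotate_crank_by(-40°): θ ← 0° -40° = -40°
rotate_crank_by(-45°): θ ← -40° -45° = -85°
rotate_crank_by(+25°): θ ← -85° +25° = -60°
crank pin P = (r cos θ, r sin θ) = (21.500000, -37.239092)
h = r sin θ − e = -37.239092 − 8 = -45.239092
sin φ = h / L = -45.239092 / 202 = -0.22395590
φ = arcsin(-0.22395590) = -12.941489°

-12.9415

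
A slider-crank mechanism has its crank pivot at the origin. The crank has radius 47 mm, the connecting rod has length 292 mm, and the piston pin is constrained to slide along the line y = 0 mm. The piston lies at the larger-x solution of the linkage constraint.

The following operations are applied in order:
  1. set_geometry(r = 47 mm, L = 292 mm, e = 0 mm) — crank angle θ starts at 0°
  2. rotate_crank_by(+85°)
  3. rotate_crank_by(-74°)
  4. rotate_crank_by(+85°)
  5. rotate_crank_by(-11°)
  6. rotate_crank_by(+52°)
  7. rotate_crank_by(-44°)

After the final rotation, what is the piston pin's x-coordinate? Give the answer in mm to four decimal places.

set_geometry: r = 47 mm, L = 292 mm, e = 0 mm; θ ← 0°
rotate_crank_by(+85°): θ ← 0° +85° = 85°
rotate_crank_by(-74°): θ ← 85° -74° = 11°
rotate_crank_by(+85°): θ ← 11° +85° = 96°
rotate_crank_by(-11°): θ ← 96° -11° = 85°
rotate_crank_by(+52°): θ ← 85° +52° = 137°
rotate_crank_by(-44°): θ ← 137° -44° = 93°
crank pin P = (r cos θ, r sin θ) = (-2.459790, 46.935588)
h = r sin θ − e = 46.935588 − 0 = 46.935588
x = r cos θ + √(L² − h²) = -2.459790 + √(85264.0 − 2202.9494) = -2.459790 + 288.203141 = 285.743351

285.7434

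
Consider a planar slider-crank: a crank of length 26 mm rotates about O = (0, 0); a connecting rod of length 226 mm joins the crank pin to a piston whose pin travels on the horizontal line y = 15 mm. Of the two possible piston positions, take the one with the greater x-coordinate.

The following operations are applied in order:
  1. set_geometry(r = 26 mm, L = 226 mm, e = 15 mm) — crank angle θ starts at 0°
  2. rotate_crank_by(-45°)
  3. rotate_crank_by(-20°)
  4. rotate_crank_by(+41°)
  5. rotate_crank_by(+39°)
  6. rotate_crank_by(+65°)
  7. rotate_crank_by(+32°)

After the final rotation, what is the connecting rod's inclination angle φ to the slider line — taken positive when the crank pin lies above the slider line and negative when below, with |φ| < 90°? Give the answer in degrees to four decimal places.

2.3094

set_geometry: r = 26 mm, L = 226 mm, e = 15 mm; θ ← 0°
rotate_crank_by(-45°): θ ← 0° -45° = -45°
rotate_crank_by(-20°): θ ← -45° -20° = -65°
rotate_crank_by(+41°): θ ← -65° +41° = -24°
rotate_crank_by(+39°): θ ← -24° +39° = 15°
rotate_crank_by(+65°): θ ← 15° +65° = 80°
rotate_crank_by(+32°): θ ← 80° +32° = 112°
crank pin P = (r cos θ, r sin θ) = (-9.739771, 24.106780)
h = r sin θ − e = 24.106780 − 15 = 9.106780
sin φ = h / L = 9.106780 / 226 = 0.04029549
φ = arcsin(0.04029549) = 2.309387°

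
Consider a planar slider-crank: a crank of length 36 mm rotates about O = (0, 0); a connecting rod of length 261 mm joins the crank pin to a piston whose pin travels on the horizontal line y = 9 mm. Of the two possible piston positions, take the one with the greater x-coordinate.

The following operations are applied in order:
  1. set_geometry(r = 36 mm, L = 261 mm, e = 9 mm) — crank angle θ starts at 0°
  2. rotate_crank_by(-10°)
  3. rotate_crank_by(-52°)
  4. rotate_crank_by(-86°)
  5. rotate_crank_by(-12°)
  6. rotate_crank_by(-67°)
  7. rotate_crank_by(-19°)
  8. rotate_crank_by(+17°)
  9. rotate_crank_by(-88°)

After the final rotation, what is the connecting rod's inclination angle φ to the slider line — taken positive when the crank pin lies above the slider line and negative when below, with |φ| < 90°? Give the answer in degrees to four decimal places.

set_geometry: r = 36 mm, L = 261 mm, e = 9 mm; θ ← 0°
rotate_crank_by(-10°): θ ← 0° -10° = -10°
rotate_crank_by(-52°): θ ← -10° -52° = -62°
rotate_crank_by(-86°): θ ← -62° -86° = -148°
rotate_crank_by(-12°): θ ← -148° -12° = -160°
rotate_crank_by(-67°): θ ← -160° -67° = -227°
rotate_crank_by(-19°): θ ← -227° -19° = -246°
rotate_crank_by(+17°): θ ← -246° +17° = -229°
rotate_crank_by(-88°): θ ← -229° -88° = -317°
crank pin P = (r cos θ, r sin θ) = (26.328733, 24.551941)
h = r sin θ − e = 24.551941 − 9 = 15.551941
sin φ = h / L = 15.551941 / 261 = 0.05958598
φ = arcsin(0.05958598) = 3.416049°

3.4160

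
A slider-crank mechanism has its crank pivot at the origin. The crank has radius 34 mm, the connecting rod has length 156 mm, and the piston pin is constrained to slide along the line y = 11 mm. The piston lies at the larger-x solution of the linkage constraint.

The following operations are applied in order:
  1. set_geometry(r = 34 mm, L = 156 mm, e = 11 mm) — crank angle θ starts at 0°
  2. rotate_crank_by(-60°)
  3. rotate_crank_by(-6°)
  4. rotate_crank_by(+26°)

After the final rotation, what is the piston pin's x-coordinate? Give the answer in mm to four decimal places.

178.5465

set_geometry: r = 34 mm, L = 156 mm, e = 11 mm; θ ← 0°
rotate_crank_by(-60°): θ ← 0° -60° = -60°
rotate_crank_by(-6°): θ ← -60° -6° = -66°
rotate_crank_by(+26°): θ ← -66° +26° = -40°
crank pin P = (r cos θ, r sin θ) = (26.045511, -21.854779)
h = r sin θ − e = -21.854779 − 11 = -32.854779
x = r cos θ + √(L² − h²) = 26.045511 + √(24336.0 − 1079.4365) = 26.045511 + 152.501028 = 178.546539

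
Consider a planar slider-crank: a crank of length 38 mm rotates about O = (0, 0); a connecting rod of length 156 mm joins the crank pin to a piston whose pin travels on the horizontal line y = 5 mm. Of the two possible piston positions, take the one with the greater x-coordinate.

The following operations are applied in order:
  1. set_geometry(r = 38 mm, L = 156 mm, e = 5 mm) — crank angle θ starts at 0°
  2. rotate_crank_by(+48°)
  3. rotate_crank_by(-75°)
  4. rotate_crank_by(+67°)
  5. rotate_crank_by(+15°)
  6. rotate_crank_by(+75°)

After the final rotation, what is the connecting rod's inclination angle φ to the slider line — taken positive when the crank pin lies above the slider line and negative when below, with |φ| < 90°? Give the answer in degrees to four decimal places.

set_geometry: r = 38 mm, L = 156 mm, e = 5 mm; θ ← 0°
rotate_crank_by(+48°): θ ← 0° +48° = 48°
rotate_crank_by(-75°): θ ← 48° -75° = -27°
rotate_crank_by(+67°): θ ← -27° +67° = 40°
rotate_crank_by(+15°): θ ← 40° +15° = 55°
rotate_crank_by(+75°): θ ← 55° +75° = 130°
crank pin P = (r cos θ, r sin θ) = (-24.425929, 29.109689)
h = r sin θ − e = 29.109689 − 5 = 24.109689
sin φ = h / L = 24.109689 / 156 = 0.15454929
φ = arcsin(0.15454929) = 8.890657°

8.8907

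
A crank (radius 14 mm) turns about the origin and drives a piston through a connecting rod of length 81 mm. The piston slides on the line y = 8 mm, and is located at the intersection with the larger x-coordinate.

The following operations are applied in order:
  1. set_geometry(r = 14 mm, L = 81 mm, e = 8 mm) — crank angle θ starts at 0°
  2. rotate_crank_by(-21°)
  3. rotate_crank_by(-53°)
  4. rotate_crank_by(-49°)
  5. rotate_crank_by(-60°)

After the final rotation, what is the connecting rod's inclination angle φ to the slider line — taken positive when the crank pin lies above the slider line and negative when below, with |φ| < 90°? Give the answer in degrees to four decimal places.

-5.1475

set_geometry: r = 14 mm, L = 81 mm, e = 8 mm; θ ← 0°
rotate_crank_by(-21°): θ ← 0° -21° = -21°
rotate_crank_by(-53°): θ ← -21° -53° = -74°
rotate_crank_by(-49°): θ ← -74° -49° = -123°
rotate_crank_by(-60°): θ ← -123° -60° = -183°
crank pin P = (r cos θ, r sin θ) = (-13.980813, 0.732703)
h = r sin θ − e = 0.732703 − 8 = -7.267297
sin φ = h / L = -7.267297 / 81 = -0.08971971
φ = arcsin(-0.08971971) = -5.147482°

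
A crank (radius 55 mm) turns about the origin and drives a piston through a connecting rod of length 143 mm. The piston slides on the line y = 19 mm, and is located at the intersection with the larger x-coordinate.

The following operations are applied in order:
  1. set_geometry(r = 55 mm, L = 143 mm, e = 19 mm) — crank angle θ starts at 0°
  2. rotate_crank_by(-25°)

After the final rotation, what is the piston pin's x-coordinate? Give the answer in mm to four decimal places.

186.4648

set_geometry: r = 55 mm, L = 143 mm, e = 19 mm; θ ← 0°
rotate_crank_by(-25°): θ ← 0° -25° = -25°
crank pin P = (r cos θ, r sin θ) = (49.846928, -23.244004)
h = r sin θ − e = -23.244004 − 19 = -42.244004
x = r cos θ + √(L² − h²) = 49.846928 + √(20449.0 − 1784.5559) = 49.846928 + 136.617876 = 186.464804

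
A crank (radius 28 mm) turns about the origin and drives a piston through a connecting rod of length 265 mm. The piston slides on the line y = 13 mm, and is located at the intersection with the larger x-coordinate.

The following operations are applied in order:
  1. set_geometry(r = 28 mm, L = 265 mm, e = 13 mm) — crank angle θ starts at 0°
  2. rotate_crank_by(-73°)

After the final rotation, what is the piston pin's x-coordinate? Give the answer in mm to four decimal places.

270.1842

set_geometry: r = 28 mm, L = 265 mm, e = 13 mm; θ ← 0°
rotate_crank_by(-73°): θ ← 0° -73° = -73°
crank pin P = (r cos θ, r sin θ) = (8.186408, -26.776533)
h = r sin θ − e = -26.776533 − 13 = -39.776533
x = r cos θ + √(L² − h²) = 8.186408 + √(70225.0 − 1582.1726) = 8.186408 + 261.997762 = 270.184170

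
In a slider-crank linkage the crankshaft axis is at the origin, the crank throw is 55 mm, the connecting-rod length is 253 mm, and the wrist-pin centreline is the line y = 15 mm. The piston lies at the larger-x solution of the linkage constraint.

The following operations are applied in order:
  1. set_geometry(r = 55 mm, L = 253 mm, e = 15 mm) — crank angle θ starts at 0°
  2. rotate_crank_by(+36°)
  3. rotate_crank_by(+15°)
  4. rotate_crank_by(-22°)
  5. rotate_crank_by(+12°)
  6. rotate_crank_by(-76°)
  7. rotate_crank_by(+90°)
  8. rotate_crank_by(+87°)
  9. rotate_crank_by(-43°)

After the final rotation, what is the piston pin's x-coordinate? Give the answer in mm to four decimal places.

241.3215

set_geometry: r = 55 mm, L = 253 mm, e = 15 mm; θ ← 0°
rotate_crank_by(+36°): θ ← 0° +36° = 36°
rotate_crank_by(+15°): θ ← 36° +15° = 51°
rotate_crank_by(-22°): θ ← 51° -22° = 29°
rotate_crank_by(+12°): θ ← 29° +12° = 41°
rotate_crank_by(-76°): θ ← 41° -76° = -35°
rotate_crank_by(+90°): θ ← -35° +90° = 55°
rotate_crank_by(+87°): θ ← 55° +87° = 142°
rotate_crank_by(-43°): θ ← 142° -43° = 99°
crank pin P = (r cos θ, r sin θ) = (-8.603896, 54.322859)
h = r sin θ − e = 54.322859 − 15 = 39.322859
x = r cos θ + √(L² − h²) = -8.603896 + √(64009.0 − 1546.2872) = -8.603896 + 249.925414 = 241.321519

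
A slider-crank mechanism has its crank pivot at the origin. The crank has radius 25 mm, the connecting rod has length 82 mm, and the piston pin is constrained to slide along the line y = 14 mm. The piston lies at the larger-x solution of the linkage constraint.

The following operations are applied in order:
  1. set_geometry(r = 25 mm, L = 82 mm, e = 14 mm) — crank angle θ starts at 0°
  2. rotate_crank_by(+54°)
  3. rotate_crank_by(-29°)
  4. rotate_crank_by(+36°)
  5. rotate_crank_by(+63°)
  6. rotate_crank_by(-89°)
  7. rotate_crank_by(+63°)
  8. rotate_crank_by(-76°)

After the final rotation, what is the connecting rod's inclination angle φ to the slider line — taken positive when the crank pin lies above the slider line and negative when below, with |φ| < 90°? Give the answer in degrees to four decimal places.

set_geometry: r = 25 mm, L = 82 mm, e = 14 mm; θ ← 0°
rotate_crank_by(+54°): θ ← 0° +54° = 54°
rotate_crank_by(-29°): θ ← 54° -29° = 25°
rotate_crank_by(+36°): θ ← 25° +36° = 61°
rotate_crank_by(+63°): θ ← 61° +63° = 124°
rotate_crank_by(-89°): θ ← 124° -89° = 35°
rotate_crank_by(+63°): θ ← 35° +63° = 98°
rotate_crank_by(-76°): θ ← 98° -76° = 22°
crank pin P = (r cos θ, r sin θ) = (23.179596, 9.365165)
h = r sin θ − e = 9.365165 − 14 = -4.634835
sin φ = h / L = -4.634835 / 82 = -0.05652238
φ = arcsin(-0.05652238) = -3.240221°

-3.2402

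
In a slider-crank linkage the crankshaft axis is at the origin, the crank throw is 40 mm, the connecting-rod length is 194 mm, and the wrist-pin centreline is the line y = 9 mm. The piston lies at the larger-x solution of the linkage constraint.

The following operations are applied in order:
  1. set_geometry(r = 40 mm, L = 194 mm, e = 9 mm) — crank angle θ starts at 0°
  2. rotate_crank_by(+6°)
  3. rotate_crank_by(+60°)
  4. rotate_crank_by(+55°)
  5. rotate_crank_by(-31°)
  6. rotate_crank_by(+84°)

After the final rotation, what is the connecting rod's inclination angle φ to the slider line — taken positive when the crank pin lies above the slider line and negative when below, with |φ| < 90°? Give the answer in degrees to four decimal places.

set_geometry: r = 40 mm, L = 194 mm, e = 9 mm; θ ← 0°
rotate_crank_by(+6°): θ ← 0° +6° = 6°
rotate_crank_by(+60°): θ ← 6° +60° = 66°
rotate_crank_by(+55°): θ ← 66° +55° = 121°
rotate_crank_by(-31°): θ ← 121° -31° = 90°
rotate_crank_by(+84°): θ ← 90° +84° = 174°
crank pin P = (r cos θ, r sin θ) = (-39.780876, 4.181139)
h = r sin θ − e = 4.181139 − 9 = -4.818861
sin φ = h / L = -4.818861 / 194 = -0.02483949
φ = arcsin(-0.02483949) = -1.423344°

-1.4233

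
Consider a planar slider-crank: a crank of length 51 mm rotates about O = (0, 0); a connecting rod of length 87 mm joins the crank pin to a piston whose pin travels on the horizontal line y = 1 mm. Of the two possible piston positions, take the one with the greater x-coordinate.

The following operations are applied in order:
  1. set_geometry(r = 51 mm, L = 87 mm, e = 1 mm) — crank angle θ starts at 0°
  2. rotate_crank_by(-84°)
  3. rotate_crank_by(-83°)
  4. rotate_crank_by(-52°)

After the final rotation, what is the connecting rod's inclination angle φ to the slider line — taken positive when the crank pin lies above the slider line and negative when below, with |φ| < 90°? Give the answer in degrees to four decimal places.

20.9417

set_geometry: r = 51 mm, L = 87 mm, e = 1 mm; θ ← 0°
rotate_crank_by(-84°): θ ← 0° -84° = -84°
rotate_crank_by(-83°): θ ← -84° -83° = -167°
rotate_crank_by(-52°): θ ← -167° -52° = -219°
crank pin P = (r cos θ, r sin θ) = (-39.634444, 32.095340)
h = r sin θ − e = 32.095340 − 1 = 31.095340
sin φ = h / L = 31.095340 / 87 = 0.35741770
φ = arcsin(0.35741770) = 20.941693°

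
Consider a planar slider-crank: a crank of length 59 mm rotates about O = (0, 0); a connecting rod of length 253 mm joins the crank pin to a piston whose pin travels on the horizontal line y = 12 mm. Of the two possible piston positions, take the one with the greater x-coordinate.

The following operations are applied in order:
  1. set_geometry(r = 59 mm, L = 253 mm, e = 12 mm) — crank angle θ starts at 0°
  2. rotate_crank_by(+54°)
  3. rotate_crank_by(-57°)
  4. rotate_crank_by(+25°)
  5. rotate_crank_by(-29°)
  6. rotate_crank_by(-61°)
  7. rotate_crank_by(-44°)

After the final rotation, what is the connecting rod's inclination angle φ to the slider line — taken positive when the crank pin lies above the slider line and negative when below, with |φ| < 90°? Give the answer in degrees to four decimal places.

-15.2868

set_geometry: r = 59 mm, L = 253 mm, e = 12 mm; θ ← 0°
rotate_crank_by(+54°): θ ← 0° +54° = 54°
rotate_crank_by(-57°): θ ← 54° -57° = -3°
rotate_crank_by(+25°): θ ← -3° +25° = 22°
rotate_crank_by(-29°): θ ← 22° -29° = -7°
rotate_crank_by(-61°): θ ← -7° -61° = -68°
rotate_crank_by(-44°): θ ← -68° -44° = -112°
crank pin P = (r cos θ, r sin θ) = (-22.101789, -54.703847)
h = r sin θ − e = -54.703847 − 12 = -66.703847
sin φ = h / L = -66.703847 / 253 = -0.26365157
φ = arcsin(-0.26365157) = -15.286844°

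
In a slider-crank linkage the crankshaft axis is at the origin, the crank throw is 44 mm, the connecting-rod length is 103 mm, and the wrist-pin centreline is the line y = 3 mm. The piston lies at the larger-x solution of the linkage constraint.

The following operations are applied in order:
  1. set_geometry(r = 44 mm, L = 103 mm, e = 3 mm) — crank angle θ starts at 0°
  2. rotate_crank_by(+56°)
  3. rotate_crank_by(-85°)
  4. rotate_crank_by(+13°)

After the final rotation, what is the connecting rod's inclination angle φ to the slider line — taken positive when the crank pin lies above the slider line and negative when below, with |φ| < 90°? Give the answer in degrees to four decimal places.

-8.4458

set_geometry: r = 44 mm, L = 103 mm, e = 3 mm; θ ← 0°
rotate_crank_by(+56°): θ ← 0° +56° = 56°
rotate_crank_by(-85°): θ ← 56° -85° = -29°
rotate_crank_by(+13°): θ ← -29° +13° = -16°
crank pin P = (r cos θ, r sin θ) = (42.295515, -12.128044)
h = r sin θ − e = -12.128044 − 3 = -15.128044
sin φ = h / L = -15.128044 / 103 = -0.14687421
φ = arcsin(-0.14687421) = -8.445826°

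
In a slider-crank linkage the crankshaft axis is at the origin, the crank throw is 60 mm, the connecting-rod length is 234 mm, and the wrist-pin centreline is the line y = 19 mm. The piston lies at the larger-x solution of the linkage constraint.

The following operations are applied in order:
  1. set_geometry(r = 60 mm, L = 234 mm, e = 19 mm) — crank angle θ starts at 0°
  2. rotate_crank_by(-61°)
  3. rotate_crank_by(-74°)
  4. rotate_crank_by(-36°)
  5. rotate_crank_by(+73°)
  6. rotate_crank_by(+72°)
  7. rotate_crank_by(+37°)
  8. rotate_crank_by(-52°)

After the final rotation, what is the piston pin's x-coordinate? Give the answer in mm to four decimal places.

set_geometry: r = 60 mm, L = 234 mm, e = 19 mm; θ ← 0°
rotate_crank_by(-61°): θ ← 0° -61° = -61°
rotate_crank_by(-74°): θ ← -61° -74° = -135°
rotate_crank_by(-36°): θ ← -135° -36° = -171°
rotate_crank_by(+73°): θ ← -171° +73° = -98°
rotate_crank_by(+72°): θ ← -98° +72° = -26°
rotate_crank_by(+37°): θ ← -26° +37° = 11°
rotate_crank_by(-52°): θ ← 11° -52° = -41°
crank pin P = (r cos θ, r sin θ) = (45.282575, -39.363542)
h = r sin θ − e = -39.363542 − 19 = -58.363542
x = r cos θ + √(L² − h²) = 45.282575 + √(54756.0 − 3406.3030) = 45.282575 + 226.604715 = 271.887290

271.8873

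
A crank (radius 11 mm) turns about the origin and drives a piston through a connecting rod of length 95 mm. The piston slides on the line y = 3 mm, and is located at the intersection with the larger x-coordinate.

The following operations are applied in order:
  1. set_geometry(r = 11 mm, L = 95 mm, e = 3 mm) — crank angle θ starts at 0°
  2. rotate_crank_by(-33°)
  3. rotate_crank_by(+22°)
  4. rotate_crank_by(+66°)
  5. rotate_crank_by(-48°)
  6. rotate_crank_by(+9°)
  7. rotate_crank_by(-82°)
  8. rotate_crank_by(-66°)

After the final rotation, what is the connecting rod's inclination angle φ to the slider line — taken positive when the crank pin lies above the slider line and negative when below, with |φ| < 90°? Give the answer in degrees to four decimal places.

set_geometry: r = 11 mm, L = 95 mm, e = 3 mm; θ ← 0°
rotate_crank_by(-33°): θ ← 0° -33° = -33°
rotate_crank_by(+22°): θ ← -33° +22° = -11°
rotate_crank_by(+66°): θ ← -11° +66° = 55°
rotate_crank_by(-48°): θ ← 55° -48° = 7°
rotate_crank_by(+9°): θ ← 7° +9° = 16°
rotate_crank_by(-82°): θ ← 16° -82° = -66°
rotate_crank_by(-66°): θ ← -66° -66° = -132°
crank pin P = (r cos θ, r sin θ) = (-7.360437, -8.174593)
h = r sin θ − e = -8.174593 − 3 = -11.174593
sin φ = h / L = -11.174593 / 95 = -0.11762730
φ = arcsin(-0.11762730) = -6.755187°

-6.7552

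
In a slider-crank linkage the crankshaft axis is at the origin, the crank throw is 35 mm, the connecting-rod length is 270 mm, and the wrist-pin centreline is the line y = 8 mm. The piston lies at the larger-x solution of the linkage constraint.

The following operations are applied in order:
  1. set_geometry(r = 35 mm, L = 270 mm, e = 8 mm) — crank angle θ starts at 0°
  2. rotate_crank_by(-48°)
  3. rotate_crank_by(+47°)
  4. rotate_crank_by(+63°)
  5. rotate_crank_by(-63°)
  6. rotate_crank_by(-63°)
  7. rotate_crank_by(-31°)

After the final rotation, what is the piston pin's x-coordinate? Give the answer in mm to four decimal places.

263.5249

set_geometry: r = 35 mm, L = 270 mm, e = 8 mm; θ ← 0°
rotate_crank_by(-48°): θ ← 0° -48° = -48°
rotate_crank_by(+47°): θ ← -48° +47° = -1°
rotate_crank_by(+63°): θ ← -1° +63° = 62°
rotate_crank_by(-63°): θ ← 62° -63° = -1°
rotate_crank_by(-63°): θ ← -1° -63° = -64°
rotate_crank_by(-31°): θ ← -64° -31° = -95°
crank pin P = (r cos θ, r sin θ) = (-3.050451, -34.866814)
h = r sin θ − e = -34.866814 − 8 = -42.866814
x = r cos θ + √(L² − h²) = -3.050451 + √(72900.0 − 1837.5638) = -3.050451 + 266.575386 = 263.524935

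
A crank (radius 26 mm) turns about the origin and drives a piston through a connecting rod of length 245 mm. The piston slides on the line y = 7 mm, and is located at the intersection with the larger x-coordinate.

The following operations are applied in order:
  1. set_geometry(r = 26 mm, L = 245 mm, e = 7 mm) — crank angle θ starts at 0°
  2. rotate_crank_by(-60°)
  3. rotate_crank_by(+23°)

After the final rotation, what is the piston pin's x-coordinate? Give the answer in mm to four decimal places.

264.7156

set_geometry: r = 26 mm, L = 245 mm, e = 7 mm; θ ← 0°
rotate_crank_by(-60°): θ ← 0° -60° = -60°
rotate_crank_by(+23°): θ ← -60° +23° = -37°
crank pin P = (r cos θ, r sin θ) = (20.764523, -15.647191)
h = r sin θ − e = -15.647191 − 7 = -22.647191
x = r cos θ + √(L² − h²) = 20.764523 + √(60025.0 − 512.8952) = 20.764523 + 243.951029 = 264.715553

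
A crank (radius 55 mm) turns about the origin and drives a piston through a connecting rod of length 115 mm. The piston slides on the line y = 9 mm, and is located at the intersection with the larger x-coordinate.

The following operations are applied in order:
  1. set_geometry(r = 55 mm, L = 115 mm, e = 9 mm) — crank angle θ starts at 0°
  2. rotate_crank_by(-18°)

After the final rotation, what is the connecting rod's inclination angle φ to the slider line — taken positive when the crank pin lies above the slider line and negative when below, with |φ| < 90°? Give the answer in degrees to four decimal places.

-13.0647

set_geometry: r = 55 mm, L = 115 mm, e = 9 mm; θ ← 0°
rotate_crank_by(-18°): θ ← 0° -18° = -18°
crank pin P = (r cos θ, r sin θ) = (52.308108, -16.995935)
h = r sin θ − e = -16.995935 − 9 = -25.995935
sin φ = h / L = -25.995935 / 115 = -0.22605161
φ = arcsin(-0.22605161) = -13.064724°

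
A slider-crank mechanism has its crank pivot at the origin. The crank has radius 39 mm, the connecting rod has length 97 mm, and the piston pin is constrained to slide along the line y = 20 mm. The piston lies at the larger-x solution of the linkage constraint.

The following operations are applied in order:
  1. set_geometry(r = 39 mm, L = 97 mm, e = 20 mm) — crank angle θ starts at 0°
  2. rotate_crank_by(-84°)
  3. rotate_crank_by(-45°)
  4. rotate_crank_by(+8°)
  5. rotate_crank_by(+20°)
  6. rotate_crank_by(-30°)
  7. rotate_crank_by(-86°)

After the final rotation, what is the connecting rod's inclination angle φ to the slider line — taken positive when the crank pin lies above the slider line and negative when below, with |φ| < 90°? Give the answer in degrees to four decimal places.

2.0506

set_geometry: r = 39 mm, L = 97 mm, e = 20 mm; θ ← 0°
rotate_crank_by(-84°): θ ← 0° -84° = -84°
rotate_crank_by(-45°): θ ← -84° -45° = -129°
rotate_crank_by(+8°): θ ← -129° +8° = -121°
rotate_crank_by(+20°): θ ← -121° +20° = -101°
rotate_crank_by(-30°): θ ← -101° -30° = -131°
rotate_crank_by(-86°): θ ← -131° -86° = -217°
crank pin P = (r cos θ, r sin θ) = (-31.146785, 23.470786)
h = r sin θ − e = 23.470786 − 20 = 3.470786
sin φ = h / L = 3.470786 / 97 = 0.03578130
φ = arcsin(0.03578130) = 2.050555°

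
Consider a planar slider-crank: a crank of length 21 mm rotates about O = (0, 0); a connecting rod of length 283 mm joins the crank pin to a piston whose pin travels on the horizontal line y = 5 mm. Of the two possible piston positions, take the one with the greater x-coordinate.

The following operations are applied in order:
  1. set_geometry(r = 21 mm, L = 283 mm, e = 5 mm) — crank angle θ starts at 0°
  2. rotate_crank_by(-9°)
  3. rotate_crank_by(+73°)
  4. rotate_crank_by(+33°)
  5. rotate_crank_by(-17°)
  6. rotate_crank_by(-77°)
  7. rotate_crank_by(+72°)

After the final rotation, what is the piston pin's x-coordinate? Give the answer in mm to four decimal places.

set_geometry: r = 21 mm, L = 283 mm, e = 5 mm; θ ← 0°
rotate_crank_by(-9°): θ ← 0° -9° = -9°
rotate_crank_by(+73°): θ ← -9° +73° = 64°
rotate_crank_by(+33°): θ ← 64° +33° = 97°
rotate_crank_by(-17°): θ ← 97° -17° = 80°
rotate_crank_by(-77°): θ ← 80° -77° = 3°
rotate_crank_by(+72°): θ ← 3° +72° = 75°
crank pin P = (r cos θ, r sin θ) = (5.435200, 20.284442)
h = r sin θ − e = 20.284442 − 5 = 15.284442
x = r cos θ + √(L² − h²) = 5.435200 + √(80089.0 − 233.6142) = 5.435200 + 282.586953 = 288.022153

288.0222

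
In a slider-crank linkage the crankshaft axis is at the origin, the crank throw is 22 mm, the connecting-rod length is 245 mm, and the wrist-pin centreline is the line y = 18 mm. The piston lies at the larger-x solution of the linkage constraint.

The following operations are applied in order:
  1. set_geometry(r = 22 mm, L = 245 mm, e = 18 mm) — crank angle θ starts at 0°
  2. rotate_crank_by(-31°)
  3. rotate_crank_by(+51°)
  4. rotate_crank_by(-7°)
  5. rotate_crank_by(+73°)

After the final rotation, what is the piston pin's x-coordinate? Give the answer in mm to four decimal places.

246.5029

set_geometry: r = 22 mm, L = 245 mm, e = 18 mm; θ ← 0°
rotate_crank_by(-31°): θ ← 0° -31° = -31°
rotate_crank_by(+51°): θ ← -31° +51° = 20°
rotate_crank_by(-7°): θ ← 20° -7° = 13°
rotate_crank_by(+73°): θ ← 13° +73° = 86°
crank pin P = (r cos θ, r sin θ) = (1.534642, 21.946409)
h = r sin θ − e = 21.946409 − 18 = 3.946409
x = r cos θ + √(L² − h²) = 1.534642 + √(60025.0 − 15.5741) = 1.534642 + 244.968214 = 246.502856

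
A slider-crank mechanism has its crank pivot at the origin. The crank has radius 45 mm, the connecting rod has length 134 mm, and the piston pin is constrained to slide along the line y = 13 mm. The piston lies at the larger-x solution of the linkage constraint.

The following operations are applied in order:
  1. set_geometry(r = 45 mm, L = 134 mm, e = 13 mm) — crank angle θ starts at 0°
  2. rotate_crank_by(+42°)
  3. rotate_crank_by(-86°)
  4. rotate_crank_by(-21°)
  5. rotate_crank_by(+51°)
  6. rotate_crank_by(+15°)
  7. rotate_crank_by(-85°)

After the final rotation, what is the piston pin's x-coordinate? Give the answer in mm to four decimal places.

set_geometry: r = 45 mm, L = 134 mm, e = 13 mm; θ ← 0°
rotate_crank_by(+42°): θ ← 0° +42° = 42°
rotate_crank_by(-86°): θ ← 42° -86° = -44°
rotate_crank_by(-21°): θ ← -44° -21° = -65°
rotate_crank_by(+51°): θ ← -65° +51° = -14°
rotate_crank_by(+15°): θ ← -14° +15° = 1°
rotate_crank_by(-85°): θ ← 1° -85° = -84°
crank pin P = (r cos θ, r sin θ) = (4.703781, -44.753485)
h = r sin θ − e = -44.753485 − 13 = -57.753485
x = r cos θ + √(L² − h²) = 4.703781 + √(17956.0 − 3335.4651) = 4.703781 + 120.915404 = 125.619185

125.6192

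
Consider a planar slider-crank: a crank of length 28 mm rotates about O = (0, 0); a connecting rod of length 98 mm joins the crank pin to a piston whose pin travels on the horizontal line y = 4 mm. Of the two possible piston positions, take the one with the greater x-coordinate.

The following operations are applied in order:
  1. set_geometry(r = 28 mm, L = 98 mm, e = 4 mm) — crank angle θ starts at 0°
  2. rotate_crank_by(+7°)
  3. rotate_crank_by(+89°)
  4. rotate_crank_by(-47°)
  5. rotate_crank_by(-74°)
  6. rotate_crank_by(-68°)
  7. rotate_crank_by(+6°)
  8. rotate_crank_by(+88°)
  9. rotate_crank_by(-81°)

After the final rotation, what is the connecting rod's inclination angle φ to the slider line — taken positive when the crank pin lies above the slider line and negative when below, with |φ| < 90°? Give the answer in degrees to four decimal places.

-18.7954

set_geometry: r = 28 mm, L = 98 mm, e = 4 mm; θ ← 0°
rotate_crank_by(+7°): θ ← 0° +7° = 7°
rotate_crank_by(+89°): θ ← 7° +89° = 96°
rotate_crank_by(-47°): θ ← 96° -47° = 49°
rotate_crank_by(-74°): θ ← 49° -74° = -25°
rotate_crank_by(-68°): θ ← -25° -68° = -93°
rotate_crank_by(+6°): θ ← -93° +6° = -87°
rotate_crank_by(+88°): θ ← -87° +88° = 1°
rotate_crank_by(-81°): θ ← 1° -81° = -80°
crank pin P = (r cos θ, r sin θ) = (4.862149, -27.574617)
h = r sin θ − e = -27.574617 − 4 = -31.574617
sin φ = h / L = -31.574617 / 98 = -0.32218997
φ = arcsin(-0.32218997) = -18.795417°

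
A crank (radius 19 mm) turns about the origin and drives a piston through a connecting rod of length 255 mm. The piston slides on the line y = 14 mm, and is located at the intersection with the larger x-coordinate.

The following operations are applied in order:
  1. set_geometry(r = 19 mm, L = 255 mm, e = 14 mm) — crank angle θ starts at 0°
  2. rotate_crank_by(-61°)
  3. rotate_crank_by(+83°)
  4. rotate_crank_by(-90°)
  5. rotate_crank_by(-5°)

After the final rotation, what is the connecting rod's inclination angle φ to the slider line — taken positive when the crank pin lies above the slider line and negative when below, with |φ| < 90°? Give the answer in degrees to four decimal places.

set_geometry: r = 19 mm, L = 255 mm, e = 14 mm; θ ← 0°
rotate_crank_by(-61°): θ ← 0° -61° = -61°
rotate_crank_by(+83°): θ ← -61° +83° = 22°
rotate_crank_by(-90°): θ ← 22° -90° = -68°
rotate_crank_by(-5°): θ ← -68° -5° = -73°
crank pin P = (r cos θ, r sin θ) = (5.555062, -18.169790)
h = r sin θ − e = -18.169790 − 14 = -32.169790
sin φ = h / L = -32.169790 / 255 = -0.12615604
φ = arcsin(-0.12615604) = -7.247521°

-7.2475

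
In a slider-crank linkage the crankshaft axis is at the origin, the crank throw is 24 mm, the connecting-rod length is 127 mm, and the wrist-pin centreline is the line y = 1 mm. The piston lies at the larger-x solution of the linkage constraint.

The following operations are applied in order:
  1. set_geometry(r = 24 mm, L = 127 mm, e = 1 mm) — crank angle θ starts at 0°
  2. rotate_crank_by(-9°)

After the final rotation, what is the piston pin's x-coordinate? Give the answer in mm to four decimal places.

150.6155

set_geometry: r = 24 mm, L = 127 mm, e = 1 mm; θ ← 0°
rotate_crank_by(-9°): θ ← 0° -9° = -9°
crank pin P = (r cos θ, r sin θ) = (23.704520, -3.754427)
h = r sin θ − e = -3.754427 − 1 = -4.754427
x = r cos θ + √(L² − h²) = 23.704520 + √(16129.0 − 22.6046) = 23.704520 + 126.910974 = 150.615495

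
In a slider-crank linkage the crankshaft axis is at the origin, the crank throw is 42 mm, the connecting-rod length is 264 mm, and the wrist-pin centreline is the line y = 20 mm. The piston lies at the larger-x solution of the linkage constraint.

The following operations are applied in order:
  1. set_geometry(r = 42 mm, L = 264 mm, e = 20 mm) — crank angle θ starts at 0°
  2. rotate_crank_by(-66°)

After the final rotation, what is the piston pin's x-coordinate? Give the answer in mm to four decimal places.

274.5496

set_geometry: r = 42 mm, L = 264 mm, e = 20 mm; θ ← 0°
rotate_crank_by(-66°): θ ← 0° -66° = -66°
crank pin P = (r cos θ, r sin θ) = (17.082939, -38.368909)
h = r sin θ − e = -38.368909 − 20 = -58.368909
x = r cos θ + √(L² − h²) = 17.082939 + √(69696.0 − 3406.9296) = 17.082939 + 257.466639 = 274.549578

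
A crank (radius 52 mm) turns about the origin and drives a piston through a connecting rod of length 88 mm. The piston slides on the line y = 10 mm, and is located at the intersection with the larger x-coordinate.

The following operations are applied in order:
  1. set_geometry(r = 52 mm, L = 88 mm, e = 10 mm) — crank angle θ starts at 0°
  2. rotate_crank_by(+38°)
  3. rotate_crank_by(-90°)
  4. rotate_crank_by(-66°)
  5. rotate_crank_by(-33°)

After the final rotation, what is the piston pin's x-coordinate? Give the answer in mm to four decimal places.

35.1687

set_geometry: r = 52 mm, L = 88 mm, e = 10 mm; θ ← 0°
rotate_crank_by(+38°): θ ← 0° +38° = 38°
rotate_crank_by(-90°): θ ← 38° -90° = -52°
rotate_crank_by(-66°): θ ← -52° -66° = -118°
rotate_crank_by(-33°): θ ← -118° -33° = -151°
crank pin P = (r cos θ, r sin θ) = (-45.480225, -25.210100)
h = r sin θ − e = -25.210100 − 10 = -35.210100
x = r cos θ + √(L² − h²) = -45.480225 + √(7744.0 − 1239.7512) = -45.480225 + 80.648923 = 35.168699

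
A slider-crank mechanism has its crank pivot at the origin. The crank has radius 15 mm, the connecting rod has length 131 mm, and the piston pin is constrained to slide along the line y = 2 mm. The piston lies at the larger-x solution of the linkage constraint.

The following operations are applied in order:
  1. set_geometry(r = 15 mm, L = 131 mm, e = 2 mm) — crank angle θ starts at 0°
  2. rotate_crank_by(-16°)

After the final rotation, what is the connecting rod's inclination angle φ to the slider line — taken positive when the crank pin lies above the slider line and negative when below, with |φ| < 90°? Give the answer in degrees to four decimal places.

set_geometry: r = 15 mm, L = 131 mm, e = 2 mm; θ ← 0°
rotate_crank_by(-16°): θ ← 0° -16° = -16°
crank pin P = (r cos θ, r sin θ) = (14.418925, -4.134560)
h = r sin θ − e = -4.134560 − 2 = -6.134560
sin φ = h / L = -6.134560 / 131 = -0.04682870
φ = arcsin(-0.04682870) = -2.684069°

-2.6841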